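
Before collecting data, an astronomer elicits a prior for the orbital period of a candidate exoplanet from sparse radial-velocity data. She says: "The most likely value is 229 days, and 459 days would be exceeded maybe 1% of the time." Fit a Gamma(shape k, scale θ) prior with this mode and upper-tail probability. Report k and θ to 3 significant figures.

k ≈ 11.2, θ ≈ 22.6

Gamma(k,θ) with k>1 has mode (k−1)θ, so θ = 229/(k−1).
Need P(X < 459) = 0.99 with θ tied to k this way. Start at k = 2, θ = 229: P(X<459) ≈ 0.595.
Too low — raise k to concentrate. Iterating converges to k ≈ 11.2.
Then θ = 229/(11.2−1) ≈ 22.6.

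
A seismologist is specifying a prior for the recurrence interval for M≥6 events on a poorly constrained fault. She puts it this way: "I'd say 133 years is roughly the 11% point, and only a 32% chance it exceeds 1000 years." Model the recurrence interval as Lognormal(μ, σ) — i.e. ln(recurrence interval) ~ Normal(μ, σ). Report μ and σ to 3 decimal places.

If T ~ Lognormal(μ,σ) then ln T ~ Normal(μ,σ), so the p-quantile of ln T is μ + z_p·σ.
ln(133) = 4.89 and ln(1000) = 6.908; z_{0.11} = -1.227, z_{0.68} = 0.4677.
σ = (6.908 − 4.89)/(0.4677 − (-1.227)) = 1.191.
μ = 4.89 − (-1.227)·1.191 = 6.351.

μ ≈ 6.351, σ ≈ 1.191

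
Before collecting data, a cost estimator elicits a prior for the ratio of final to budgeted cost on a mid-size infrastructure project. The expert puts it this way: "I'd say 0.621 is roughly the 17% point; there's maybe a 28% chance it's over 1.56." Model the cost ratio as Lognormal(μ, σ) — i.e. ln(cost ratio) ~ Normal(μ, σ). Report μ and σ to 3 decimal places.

If T ~ Lognormal(μ,σ) then ln T ~ Normal(μ,σ), so the p-quantile of ln T is μ + z_p·σ.
ln(0.621) = -0.4764 and ln(1.56) = 0.4447; z_{0.17} = -0.9542, z_{0.72} = 0.5828.
σ = (0.4447 − -0.4764)/(0.5828 − (-0.9542)) = 0.599.
μ = -0.4764 − (-0.9542)·0.599 = 0.095.

μ ≈ 0.095, σ ≈ 0.599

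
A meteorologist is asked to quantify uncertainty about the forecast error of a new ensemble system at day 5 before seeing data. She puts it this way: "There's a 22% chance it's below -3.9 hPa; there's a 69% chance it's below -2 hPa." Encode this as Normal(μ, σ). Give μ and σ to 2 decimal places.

μ = -2.74, σ = 1.50

For Normal(μ,σ), the p-quantile is μ + z_p·σ. Here z_{0.22} = -0.7722, z_{0.69} = 0.4959.
So -3.9 = μ − 0.7722σ and -2 = μ + 0.4959σ.
Subtracting: σ = (-2 − -3.9)/(0.4959 − (-0.7722)) = 1.50.
Then μ = -3.9 − (-0.7722)·1.50 = -2.74.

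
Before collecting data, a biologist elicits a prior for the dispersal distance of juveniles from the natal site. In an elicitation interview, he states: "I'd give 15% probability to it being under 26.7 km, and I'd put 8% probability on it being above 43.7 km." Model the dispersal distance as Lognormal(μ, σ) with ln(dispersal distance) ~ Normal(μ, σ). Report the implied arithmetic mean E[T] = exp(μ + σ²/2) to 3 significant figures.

E[T] ≈ 33.6 km

If T ~ Lognormal(μ,σ) then ln T ~ Normal(μ,σ), so the p-quantile of ln T is μ + z_p·σ.
ln(26.7) = 3.285 and ln(43.7) = 3.777; z_{0.15} = -1.036, z_{0.92} = 1.405.
σ = (3.777 − 3.285)/(1.405 − (-1.036)) = 0.202.
μ = 3.285 − (-1.036)·0.202 = 3.494.
E[T] = exp(μ + σ²/2) = exp(3.494 + 0.0204) = 33.6 km.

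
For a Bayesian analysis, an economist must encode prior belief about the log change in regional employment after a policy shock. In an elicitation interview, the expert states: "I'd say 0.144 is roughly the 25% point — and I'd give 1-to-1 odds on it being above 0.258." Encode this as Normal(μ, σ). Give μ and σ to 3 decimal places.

μ = 0.258, σ = 0.169

For Normal(μ,σ), the p-quantile is μ + z_p·σ. Here z_{0.25} = -0.6745, z_{0.5} = 0.
So 0.144 = μ − 0.6745σ and 0.258 = μ + 0σ.
Subtracting: σ = (0.258 − 0.144)/(0 − (-0.6745)) = 0.169.
Then μ = 0.144 − (-0.6745)·0.169 = 0.258.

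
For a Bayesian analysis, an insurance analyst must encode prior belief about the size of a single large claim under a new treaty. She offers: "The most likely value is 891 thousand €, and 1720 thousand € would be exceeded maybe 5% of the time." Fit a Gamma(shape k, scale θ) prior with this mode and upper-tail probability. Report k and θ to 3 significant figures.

k ≈ 7.42, θ ≈ 139

Gamma(k,θ) with k>1 has mode (k−1)θ, so θ = 891/(k−1).
Need P(X < 1720) = 0.95 with θ tied to k this way. Start at k = 2, θ = 891: P(X<1720) ≈ 0.575.
Too low — raise k to concentrate. Iterating converges to k ≈ 7.42.
Then θ = 891/(7.42−1) ≈ 139.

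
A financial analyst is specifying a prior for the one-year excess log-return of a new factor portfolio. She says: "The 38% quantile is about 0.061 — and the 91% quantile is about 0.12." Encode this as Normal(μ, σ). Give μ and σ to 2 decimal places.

For Normal(μ,σ), the p-quantile is μ + z_p·σ. Here z_{0.38} = -0.3055, z_{0.91} = 1.341.
So 0.061 = μ − 0.3055σ and 0.12 = μ + 1.341σ.
Subtracting: σ = (0.12 − 0.061)/(1.341 − (-0.3055)) = 0.04.
Then μ = 0.061 − (-0.3055)·0.04 = 0.07.

μ = 0.07, σ = 0.04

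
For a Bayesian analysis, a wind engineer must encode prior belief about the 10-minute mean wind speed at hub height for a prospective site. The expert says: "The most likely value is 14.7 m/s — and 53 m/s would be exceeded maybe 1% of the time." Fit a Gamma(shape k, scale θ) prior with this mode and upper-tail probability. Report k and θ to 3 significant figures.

Gamma(k,θ) with k>1 has mode (k−1)θ, so θ = 14.7/(k−1).
Need P(X < 53) = 0.99 with θ tied to k this way. Start at k = 2, θ = 14.7: P(X<53) ≈ 0.875.
Too low — raise k to concentrate. Iterating converges to k ≈ 3.61.
Then θ = 14.7/(3.61−1) ≈ 5.62.

k ≈ 3.61, θ ≈ 5.62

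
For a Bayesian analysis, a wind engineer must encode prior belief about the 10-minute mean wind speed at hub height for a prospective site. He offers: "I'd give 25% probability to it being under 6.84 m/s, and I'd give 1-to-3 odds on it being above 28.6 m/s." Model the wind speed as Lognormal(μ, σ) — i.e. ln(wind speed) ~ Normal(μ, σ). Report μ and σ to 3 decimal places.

If T ~ Lognormal(μ,σ) then ln T ~ Normal(μ,σ), so the p-quantile of ln T is μ + z_p·σ.
ln(6.84) = 1.923 and ln(28.6) = 3.353; z_{0.25} = -0.6745, z_{0.75} = 0.6745.
σ = (3.353 − 1.923)/(0.6745 − (-0.6745)) = 1.061.
μ = 1.923 − (-0.6745)·1.061 = 2.638.

μ ≈ 2.638, σ ≈ 1.061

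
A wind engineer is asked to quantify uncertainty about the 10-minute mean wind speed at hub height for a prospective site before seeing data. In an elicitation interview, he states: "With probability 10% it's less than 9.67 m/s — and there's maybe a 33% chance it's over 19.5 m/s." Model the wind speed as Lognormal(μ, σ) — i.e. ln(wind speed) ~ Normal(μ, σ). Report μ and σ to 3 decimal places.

If T ~ Lognormal(μ,σ) then ln T ~ Normal(μ,σ), so the p-quantile of ln T is μ + z_p·σ.
ln(9.67) = 2.269 and ln(19.5) = 2.97; z_{0.1} = -1.282, z_{0.67} = 0.4399.
σ = (2.97 − 2.269)/(0.4399 − (-1.282)) = 0.407.
μ = 2.269 − (-1.282)·0.407 = 2.791.

μ ≈ 2.791, σ ≈ 0.407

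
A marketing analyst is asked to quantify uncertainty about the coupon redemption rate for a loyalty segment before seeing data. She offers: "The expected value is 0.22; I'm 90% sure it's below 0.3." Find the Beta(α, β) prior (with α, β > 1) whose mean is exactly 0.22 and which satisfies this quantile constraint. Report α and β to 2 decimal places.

With mean 0.22 fixed, write α = 0.22s, β = 0.78s where s = α+β.
Need P(θ < 0.3) = 0.9 under Beta(0.22s, 0.78s). Normal approximation: (q−m)/√(m(1−m)/s) ≈ z_{0.9} = 1.28, so s ≈ 0.22·0.78·(1.28)²/(0.3−0.22)² = 44.0.
At s = 44.0: P(θ<0.3) ≈ 0.895. Adjusting to match 0.9 gives s ≈ 46.24.
So α = 0.22·46.24 ≈ 10.17, β = 0.78·46.24 ≈ 36.07.

α ≈ 10.17, β ≈ 36.07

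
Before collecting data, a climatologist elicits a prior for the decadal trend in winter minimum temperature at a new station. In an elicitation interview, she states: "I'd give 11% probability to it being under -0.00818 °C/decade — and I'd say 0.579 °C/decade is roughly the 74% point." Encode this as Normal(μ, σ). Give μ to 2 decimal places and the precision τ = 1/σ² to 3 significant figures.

μ = 0.38, τ = 10.1

For Normal(μ,σ), the p-quantile is μ + z_p·σ. Here z_{0.11} = -1.227, z_{0.74} = 0.6433.
So -0.00818 = μ − 1.227σ and 0.579 = μ + 0.6433σ.
Subtracting: σ = (0.579 − -0.00818)/(0.6433 − (-1.227)) = 0.31.
Then μ = -0.00818 − (-1.227)·0.31 = 0.38.
Precision τ = 1/σ² = 1/0.314² = 10.1.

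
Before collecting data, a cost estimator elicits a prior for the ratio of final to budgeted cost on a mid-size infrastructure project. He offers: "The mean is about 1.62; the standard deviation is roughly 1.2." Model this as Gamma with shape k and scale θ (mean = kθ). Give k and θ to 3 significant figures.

For Gamma(k, scale θ): mean = kθ, variance = kθ², so CV = 1/√k.
CV = SD/mean = 1.2/1.62 = 0.7407, hence k = 1/CV² = 1.82.
Then θ = mean/k = 1.62/1.82 = 0.889.

k ≈ 1.82, θ ≈ 0.889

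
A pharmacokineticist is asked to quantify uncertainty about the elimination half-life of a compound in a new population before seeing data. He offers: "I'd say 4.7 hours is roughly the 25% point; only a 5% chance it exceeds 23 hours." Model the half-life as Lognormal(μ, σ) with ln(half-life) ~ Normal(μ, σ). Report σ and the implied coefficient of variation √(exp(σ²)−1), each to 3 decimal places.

If T ~ Lognormal(μ,σ) then ln T ~ Normal(μ,σ), so the p-quantile of ln T is μ + z_p·σ.
ln(4.7) = 1.548 and ln(23) = 3.135; z_{0.25} = -0.6745, z_{0.95} = 1.645.
σ = (3.135 − 1.548)/(1.645 − (-0.6745)) = 0.685.
μ = 1.548 − (-0.6745)·0.685 = 2.009.
CV = √(exp(σ²)−1) = √(exp(0.4687)−1) = 0.773.

σ ≈ 0.685, CV ≈ 0.773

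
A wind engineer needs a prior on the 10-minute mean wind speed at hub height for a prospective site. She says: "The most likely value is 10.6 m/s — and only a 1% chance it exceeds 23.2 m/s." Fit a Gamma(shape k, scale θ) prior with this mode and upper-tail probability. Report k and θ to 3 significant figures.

k ≈ 8.87, θ ≈ 1.35

Gamma(k,θ) with k>1 has mode (k−1)θ, so θ = 10.6/(k−1).
Need P(X < 23.2) = 0.99 with θ tied to k this way. Start at k = 2, θ = 10.6: P(X<23.2) ≈ 0.643.
Too low — raise k to concentrate. Iterating converges to k ≈ 8.87.
Then θ = 10.6/(8.87−1) ≈ 1.35.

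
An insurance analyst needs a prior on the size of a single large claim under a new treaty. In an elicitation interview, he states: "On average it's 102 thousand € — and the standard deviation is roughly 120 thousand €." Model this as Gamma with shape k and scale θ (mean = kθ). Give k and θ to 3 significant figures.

For Gamma(k, scale θ): mean = kθ, variance = kθ², so CV = 1/√k.
CV = SD/mean = 120/102 = 1.176, hence k = 1/CV² = 0.722.
Then θ = mean/k = 102/0.722 = 141.

k ≈ 0.722, θ ≈ 141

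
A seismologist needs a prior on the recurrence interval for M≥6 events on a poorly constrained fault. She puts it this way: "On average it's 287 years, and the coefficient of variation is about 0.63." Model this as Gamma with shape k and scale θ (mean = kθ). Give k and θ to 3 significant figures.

For Gamma(k, scale θ): mean = kθ, variance = kθ², so CV = 1/√k.
CV = 0.63, hence k = 1/CV² = 2.52.
Then θ = mean/k = 287/2.52 = 114.

k ≈ 2.52, θ ≈ 114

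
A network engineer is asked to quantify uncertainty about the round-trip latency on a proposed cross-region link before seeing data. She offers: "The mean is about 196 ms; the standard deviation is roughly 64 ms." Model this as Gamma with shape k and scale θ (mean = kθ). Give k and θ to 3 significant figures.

k ≈ 9.38, θ ≈ 20.9

For Gamma(k, scale θ): mean = kθ, variance = kθ², so CV = 1/√k.
CV = SD/mean = 64/196 = 0.3265, hence k = 1/CV² = 9.38.
Then θ = mean/k = 196/9.38 = 20.9.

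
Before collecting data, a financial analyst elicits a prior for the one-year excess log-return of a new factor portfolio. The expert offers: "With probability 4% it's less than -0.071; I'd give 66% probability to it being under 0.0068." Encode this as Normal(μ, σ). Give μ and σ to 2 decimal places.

μ = -0.01, σ = 0.04

The p-quantile of Normal(μ,σ) is μ + z_p·σ, with z_{0.04} = -1.751 and z_{0.66} = 0.4125.
Eliminate σ: μ = (z₂·x₁ − z₁·x₂)/(z₂ − z₁) = (0.4125·-0.071 − (-1.751)·0.0068)/2.163 = -0.01.
Then σ = (x₂ − x₁)/(z₂ − z₁) = (0.0068 − -0.071)/2.163 = 0.04.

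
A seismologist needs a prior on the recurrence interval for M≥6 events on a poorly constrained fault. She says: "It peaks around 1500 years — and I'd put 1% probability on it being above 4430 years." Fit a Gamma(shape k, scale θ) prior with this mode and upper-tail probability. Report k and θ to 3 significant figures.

Gamma(k,θ) with k>1 has mode (k−1)θ, so θ = 1500/(k−1).
Need P(X < 4430) = 0.99 with θ tied to k this way. Start at k = 2, θ = 1500: P(X<4430) ≈ 0.794.
Too low — raise k to concentrate. Iterating converges to k ≈ 4.85.
Then θ = 1500/(4.85−1) ≈ 389.

k ≈ 4.85, θ ≈ 389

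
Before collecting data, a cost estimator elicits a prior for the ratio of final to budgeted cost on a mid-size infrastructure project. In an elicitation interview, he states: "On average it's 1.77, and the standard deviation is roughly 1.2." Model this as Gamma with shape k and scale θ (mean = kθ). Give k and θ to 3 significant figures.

k ≈ 2.18, θ ≈ 0.814

For Gamma(k, scale θ): mean = kθ, variance = kθ², so CV = 1/√k.
CV = SD/mean = 1.2/1.77 = 0.678, hence k = 1/CV² = 2.18.
Then θ = mean/k = 1.77/2.18 = 0.814.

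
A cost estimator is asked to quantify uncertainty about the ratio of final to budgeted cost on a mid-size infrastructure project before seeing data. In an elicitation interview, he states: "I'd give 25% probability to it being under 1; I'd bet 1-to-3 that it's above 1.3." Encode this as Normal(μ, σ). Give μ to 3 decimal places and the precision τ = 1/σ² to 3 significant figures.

μ = 1.150, τ = 20.2

The p-quantile of Normal(μ,σ) is μ + z_p·σ, with z_{0.25} = -0.6745 and z_{0.75} = 0.6745.
Eliminate σ: μ = (z₂·x₁ − z₁·x₂)/(z₂ − z₁) = (0.6745·1 − (-0.6745)·1.3)/1.349 = 1.150.
Then σ = (x₂ − x₁)/(z₂ − z₁) = (1.3 − 1)/1.349 = 0.222.
Precision τ = 1/σ² = 1/0.2224² = 20.2.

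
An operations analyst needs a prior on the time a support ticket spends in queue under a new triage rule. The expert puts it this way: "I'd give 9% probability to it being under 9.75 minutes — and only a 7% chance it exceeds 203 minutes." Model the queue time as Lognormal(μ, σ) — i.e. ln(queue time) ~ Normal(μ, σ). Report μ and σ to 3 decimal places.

μ ≈ 3.722, σ ≈ 1.078

If T ~ Lognormal(μ,σ) then ln T ~ Normal(μ,σ), so the p-quantile of ln T is μ + z_p·σ.
ln(9.75) = 2.277 and ln(203) = 5.313; z_{0.09} = -1.341, z_{0.93} = 1.476.
σ = (5.313 − 2.277)/(1.476 − (-1.341)) = 1.078.
μ = 2.277 − (-1.341)·1.078 = 3.722.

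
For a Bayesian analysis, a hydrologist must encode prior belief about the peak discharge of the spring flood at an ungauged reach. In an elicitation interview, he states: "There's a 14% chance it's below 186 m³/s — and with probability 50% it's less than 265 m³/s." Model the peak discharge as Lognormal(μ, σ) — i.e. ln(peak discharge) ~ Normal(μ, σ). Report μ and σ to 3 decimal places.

If T ~ Lognormal(μ,σ) then ln T ~ Normal(μ,σ), so the p-quantile of ln T is μ + z_p·σ.
ln(186) = 5.226 and ln(265) = 5.58; z_{0.14} = -1.08, z_{0.5} = 0.
σ = (5.58 − 5.226)/(0 − (-1.08)) = 0.328.
μ = 5.226 − (-1.08)·0.328 = 5.580.

μ ≈ 5.580, σ ≈ 0.328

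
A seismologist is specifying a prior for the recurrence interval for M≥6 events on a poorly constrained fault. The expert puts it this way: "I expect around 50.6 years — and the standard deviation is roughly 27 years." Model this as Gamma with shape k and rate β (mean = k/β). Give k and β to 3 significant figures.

k ≈ 3.51, β ≈ 0.0694

For Gamma(k, rate β): mean = k/β, variance = k/β², so CV = 1/√k.
CV = SD/mean = 27/50.6 = 0.5336, hence k = 1/CV² = 3.51.
Then β = k/mean = 3.51/50.6 = 0.0694.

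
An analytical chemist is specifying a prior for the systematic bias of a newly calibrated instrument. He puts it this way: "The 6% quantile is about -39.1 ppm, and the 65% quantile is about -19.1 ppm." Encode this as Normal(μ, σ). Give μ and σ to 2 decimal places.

μ = -23.07, σ = 10.31

For Normal(μ,σ), the p-quantile is μ + z_p·σ. Here z_{0.06} = -1.555, z_{0.65} = 0.3853.
So -39.1 = μ − 1.555σ and -19.1 = μ + 0.3853σ.
Subtracting: σ = (-19.1 − -39.1)/(0.3853 − (-1.555)) = 10.31.
Then μ = -39.1 − (-1.555)·10.31 = -23.07.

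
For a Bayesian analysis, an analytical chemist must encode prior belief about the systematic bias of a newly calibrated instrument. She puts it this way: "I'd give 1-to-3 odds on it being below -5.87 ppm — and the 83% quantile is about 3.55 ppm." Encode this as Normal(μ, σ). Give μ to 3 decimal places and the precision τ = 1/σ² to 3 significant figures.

μ = -1.969, τ = 0.0299

For Normal(μ,σ), the p-quantile is μ + z_p·σ. Here z_{0.25} = -0.6745, z_{0.83} = 0.9542.
So -5.87 = μ − 0.6745σ and 3.55 = μ + 0.9542σ.
Subtracting: σ = (3.55 − -5.87)/(0.9542 − (-0.6745)) = 5.784.
Then μ = -5.87 − (-0.6745)·5.784 = -1.969.
Precision τ = 1/σ² = 1/5.784² = 0.0299.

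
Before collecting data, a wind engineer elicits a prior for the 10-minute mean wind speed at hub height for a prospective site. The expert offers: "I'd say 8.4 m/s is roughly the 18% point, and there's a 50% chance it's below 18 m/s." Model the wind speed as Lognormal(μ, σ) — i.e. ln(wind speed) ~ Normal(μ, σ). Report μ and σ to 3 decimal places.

μ ≈ 2.890, σ ≈ 0.833

If T ~ Lognormal(μ,σ) then ln T ~ Normal(μ,σ), so the p-quantile of ln T is μ + z_p·σ.
ln(8.4) = 2.128 and ln(18) = 2.89; z_{0.18} = -0.9154, z_{0.5} = 0.
σ = (2.89 − 2.128)/(0 − (-0.9154)) = 0.833.
μ = 2.128 − (-0.9154)·0.833 = 2.890.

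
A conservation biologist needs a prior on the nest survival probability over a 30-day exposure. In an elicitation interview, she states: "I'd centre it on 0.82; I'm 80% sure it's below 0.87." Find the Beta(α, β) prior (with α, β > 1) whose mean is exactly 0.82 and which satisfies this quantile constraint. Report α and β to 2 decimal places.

With mean 0.82 fixed, write α = 0.82s, β = 0.18s where s = α+β.
Need P(θ < 0.87) = 0.8 under Beta(0.82s, 0.18s). Normal approximation: (q−m)/√(m(1−m)/s) ≈ z_{0.8} = 0.842, so s ≈ 0.82·0.18·(0.842)²/(0.87−0.82)² = 41.8.
At s = 41.8: P(θ<0.87) ≈ 0.795. Adjusting to match 0.8 gives s ≈ 43.36.
So α = 0.82·43.36 ≈ 35.56, β = 0.18·43.36 ≈ 7.81.

α ≈ 35.56, β ≈ 7.81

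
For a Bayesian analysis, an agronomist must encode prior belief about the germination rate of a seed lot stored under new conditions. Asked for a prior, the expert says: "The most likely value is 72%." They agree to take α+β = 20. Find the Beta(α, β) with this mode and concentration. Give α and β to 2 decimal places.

α = 13.96, β = 6.04

For α,β > 1 the Beta mode is (α−1)/(α+β−2). With α+β = 20, the mode is (α−1)/18.
Set (α−1)/18 = 0.72 → α = 1 + 0.72·18 = 13.96.
β = 20 − α = 6.04.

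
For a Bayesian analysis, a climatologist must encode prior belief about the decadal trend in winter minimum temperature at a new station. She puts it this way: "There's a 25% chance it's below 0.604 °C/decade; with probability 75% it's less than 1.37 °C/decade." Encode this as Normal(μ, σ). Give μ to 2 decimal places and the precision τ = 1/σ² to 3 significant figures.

For Normal(μ,σ), the p-quantile is μ + z_p·σ. Here z_{0.25} = -0.6745, z_{0.75} = 0.6745.
So 0.604 = μ − 0.6745σ and 1.37 = μ + 0.6745σ.
Subtracting: σ = (1.37 − 0.604)/(0.6745 − (-0.6745)) = 0.57.
Then μ = 0.604 − (-0.6745)·0.57 = 0.99.
Precision τ = 1/σ² = 1/0.5678² = 3.1.

μ = 0.99, τ = 3.1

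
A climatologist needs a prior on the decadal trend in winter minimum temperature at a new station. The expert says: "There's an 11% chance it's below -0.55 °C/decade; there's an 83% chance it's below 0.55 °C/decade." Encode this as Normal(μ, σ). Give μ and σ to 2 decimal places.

The p-quantile of Normal(μ,σ) is μ + z_p·σ, with z_{0.11} = -1.227 and z_{0.83} = 0.9542.
Eliminate σ: μ = (z₂·x₁ − z₁·x₂)/(z₂ − z₁) = (0.9542·-0.55 − (-1.227)·0.55)/2.181 = 0.07.
Then σ = (x₂ − x₁)/(z₂ − z₁) = (0.55 − -0.55)/2.181 = 0.50.

μ = 0.07, σ = 0.50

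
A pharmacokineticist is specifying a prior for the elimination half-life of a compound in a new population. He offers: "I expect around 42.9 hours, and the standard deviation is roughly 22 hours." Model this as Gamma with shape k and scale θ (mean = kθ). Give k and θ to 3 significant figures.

For Gamma(k, scale θ): mean = kθ, variance = kθ², so CV = 1/√k.
CV = SD/mean = 22/42.9 = 0.5128, hence k = 1/CV² = 3.8.
Then θ = mean/k = 42.9/3.8 = 11.3.

k ≈ 3.8, θ ≈ 11.3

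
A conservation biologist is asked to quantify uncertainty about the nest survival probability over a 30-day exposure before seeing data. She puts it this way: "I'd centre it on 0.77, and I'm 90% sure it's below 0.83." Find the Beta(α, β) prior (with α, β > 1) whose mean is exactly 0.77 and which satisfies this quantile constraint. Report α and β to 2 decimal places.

With mean 0.77 fixed, write α = 0.77s, β = 0.23s where s = α+β.
Need P(θ < 0.83) = 0.9 under Beta(0.77s, 0.23s). Normal approximation: (q−m)/√(m(1−m)/s) ≈ z_{0.9} = 1.28, so s ≈ 0.77·0.23·(1.28)²/(0.83−0.77)² = 80.8.
At s = 80.8: P(θ<0.83) ≈ 0.907. Adjusting to match 0.9 gives s ≈ 75.95.
So α = 0.77·75.95 ≈ 58.48, β = 0.23·75.95 ≈ 17.47.

α ≈ 58.48, β ≈ 17.47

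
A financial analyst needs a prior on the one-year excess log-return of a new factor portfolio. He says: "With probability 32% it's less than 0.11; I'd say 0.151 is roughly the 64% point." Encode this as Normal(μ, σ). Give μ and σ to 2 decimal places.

μ = 0.13, σ = 0.05

For Normal(μ,σ), the p-quantile is μ + z_p·σ. Here z_{0.32} = -0.4677, z_{0.64} = 0.3585.
So 0.11 = μ − 0.4677σ and 0.151 = μ + 0.3585σ.
Subtracting: σ = (0.151 − 0.11)/(0.3585 − (-0.4677)) = 0.05.
Then μ = 0.11 − (-0.4677)·0.05 = 0.13.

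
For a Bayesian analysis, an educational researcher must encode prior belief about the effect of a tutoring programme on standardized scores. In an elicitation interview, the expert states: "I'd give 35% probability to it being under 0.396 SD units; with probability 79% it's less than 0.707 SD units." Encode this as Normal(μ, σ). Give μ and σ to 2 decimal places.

The p-quantile of Normal(μ,σ) is μ + z_p·σ, with z_{0.35} = -0.3853 and z_{0.79} = 0.8064.
Eliminate σ: μ = (z₂·x₁ − z₁·x₂)/(z₂ − z₁) = (0.8064·0.396 − (-0.3853)·0.707)/1.192 = 0.50.
Then σ = (x₂ − x₁)/(z₂ − z₁) = (0.707 − 0.396)/1.192 = 0.26.

μ = 0.50, σ = 0.26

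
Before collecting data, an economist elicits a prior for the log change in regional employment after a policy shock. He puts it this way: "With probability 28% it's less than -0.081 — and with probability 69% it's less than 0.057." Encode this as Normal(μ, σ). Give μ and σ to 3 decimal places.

The p-quantile of Normal(μ,σ) is μ + z_p·σ, with z_{0.28} = -0.5828 and z_{0.69} = 0.4959.
Eliminate σ: μ = (z₂·x₁ − z₁·x₂)/(z₂ − z₁) = (0.4959·-0.081 − (-0.5828)·0.057)/1.079 = -0.006.
Then σ = (x₂ − x₁)/(z₂ − z₁) = (0.057 − -0.081)/1.079 = 0.128.

μ = -0.006, σ = 0.128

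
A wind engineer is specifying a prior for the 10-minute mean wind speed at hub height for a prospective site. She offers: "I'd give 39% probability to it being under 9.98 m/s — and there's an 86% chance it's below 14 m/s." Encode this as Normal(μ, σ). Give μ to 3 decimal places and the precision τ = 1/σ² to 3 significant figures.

For Normal(μ,σ), the p-quantile is μ + z_p·σ. Here z_{0.39} = -0.2793, z_{0.86} = 1.08.
So 9.98 = μ − 0.2793σ and 14 = μ + 1.08σ.
Subtracting: σ = (14 − 9.98)/(1.08 − (-0.2793)) = 2.957.
Then μ = 9.98 − (-0.2793)·2.957 = 10.806.
Precision τ = 1/σ² = 1/2.957² = 0.114.

μ = 10.806, τ = 0.114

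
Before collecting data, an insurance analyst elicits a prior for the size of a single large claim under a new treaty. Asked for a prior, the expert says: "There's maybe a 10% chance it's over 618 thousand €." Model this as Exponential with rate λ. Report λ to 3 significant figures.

P(T > 618.0) = e^(−λ·618.0) = 0.1, so λ = −ln(0.1)/618.0 = 0.00373.

λ ≈ 0.00373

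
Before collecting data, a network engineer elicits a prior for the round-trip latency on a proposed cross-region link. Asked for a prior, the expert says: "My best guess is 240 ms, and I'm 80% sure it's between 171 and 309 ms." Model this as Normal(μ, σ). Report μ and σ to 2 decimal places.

μ = 240.00, σ = 53.84

A symmetric 80% interval runs μ ± z·σ with z = 1.282.
Half-width = 69, so σ = 69/1.282 = 53.84.
μ is the stated best guess, 240.00.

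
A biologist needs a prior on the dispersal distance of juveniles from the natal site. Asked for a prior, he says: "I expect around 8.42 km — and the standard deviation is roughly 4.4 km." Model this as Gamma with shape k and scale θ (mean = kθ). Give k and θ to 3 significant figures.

For Gamma(k, scale θ): mean = kθ, variance = kθ², so CV = 1/√k.
CV = SD/mean = 4.4/8.42 = 0.5226, hence k = 1/CV² = 3.66.
Then θ = mean/k = 8.42/3.66 = 2.3.

k ≈ 3.66, θ ≈ 2.3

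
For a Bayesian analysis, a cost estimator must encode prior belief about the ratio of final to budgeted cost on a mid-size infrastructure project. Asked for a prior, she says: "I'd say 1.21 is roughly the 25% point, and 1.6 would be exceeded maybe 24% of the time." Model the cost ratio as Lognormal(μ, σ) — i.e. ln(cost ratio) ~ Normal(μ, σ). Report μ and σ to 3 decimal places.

μ ≈ 0.327, σ ≈ 0.202

If T ~ Lognormal(μ,σ) then ln T ~ Normal(μ,σ), so the p-quantile of ln T is μ + z_p·σ.
ln(1.21) = 0.1906 and ln(1.6) = 0.47; z_{0.25} = -0.6745, z_{0.76} = 0.7063.
σ = (0.47 − 0.1906)/(0.7063 − (-0.6745)) = 0.202.
μ = 0.1906 − (-0.6745)·0.202 = 0.327.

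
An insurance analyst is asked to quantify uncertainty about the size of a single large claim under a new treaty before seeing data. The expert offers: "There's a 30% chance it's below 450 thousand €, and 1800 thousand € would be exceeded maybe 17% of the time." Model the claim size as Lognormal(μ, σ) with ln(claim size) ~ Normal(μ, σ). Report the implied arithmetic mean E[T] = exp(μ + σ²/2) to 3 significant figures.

E[T] ≈ 1140 thousand €

If T ~ Lognormal(μ,σ) then ln T ~ Normal(μ,σ), so the p-quantile of ln T is μ + z_p·σ.
ln(450) = 6.109 and ln(1800) = 7.496; z_{0.3} = -0.5244, z_{0.83} = 0.9542.
σ = (7.496 − 6.109)/(0.9542 − (-0.5244)) = 0.938.
μ = 6.109 − (-0.5244)·0.938 = 6.601.
E[T] = exp(μ + σ²/2) = exp(6.601 + 0.4395) = 1140 thousand €.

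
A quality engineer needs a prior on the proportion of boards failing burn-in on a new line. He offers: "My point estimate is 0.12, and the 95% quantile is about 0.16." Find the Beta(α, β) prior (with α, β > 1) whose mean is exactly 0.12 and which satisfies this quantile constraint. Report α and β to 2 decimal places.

α ≈ 23.72, β ≈ 173.94

With mean 0.12 fixed, write α = 0.12s, β = 0.88s where s = α+β.
Need P(θ < 0.16) = 0.95 under Beta(0.12s, 0.88s). Normal approximation: (q−m)/√(m(1−m)/s) ≈ z_{0.95} = 1.64, so s ≈ 0.12·0.88·(1.64)²/(0.16−0.12)² = 178.6.
At s = 178.6: P(θ<0.16) ≈ 0.942. Adjusting to match 0.95 gives s ≈ 197.66.
So α = 0.12·197.66 ≈ 23.72, β = 0.88·197.66 ≈ 173.94.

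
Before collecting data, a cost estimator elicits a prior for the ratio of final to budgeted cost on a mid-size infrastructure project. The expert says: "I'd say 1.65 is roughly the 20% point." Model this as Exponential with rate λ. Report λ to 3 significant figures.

λ ≈ 0.135

P(T < 1.65) = 1 − e^(−λ·1.65) = 0.2, so λ = −ln(1−0.2)/1.65 = −ln(0.8)/1.65 = 0.135.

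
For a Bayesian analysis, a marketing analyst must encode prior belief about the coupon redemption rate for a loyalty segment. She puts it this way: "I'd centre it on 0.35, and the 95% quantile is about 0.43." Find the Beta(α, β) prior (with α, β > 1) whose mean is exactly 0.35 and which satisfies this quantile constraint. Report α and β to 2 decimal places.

α ≈ 34.82, β ≈ 64.67

With mean 0.35 fixed, write α = 0.35s, β = 0.65s where s = α+β.
Need P(θ < 0.43) = 0.95 under Beta(0.35s, 0.65s). Normal approximation: (q−m)/√(m(1−m)/s) ≈ z_{0.95} = 1.64, so s ≈ 0.35·0.65·(1.64)²/(0.43−0.35)² = 96.2.
At s = 96.2: P(θ<0.43) ≈ 0.947. Adjusting to match 0.95 gives s ≈ 99.50.
So α = 0.35·99.50 ≈ 34.82, β = 0.65·99.50 ≈ 64.67.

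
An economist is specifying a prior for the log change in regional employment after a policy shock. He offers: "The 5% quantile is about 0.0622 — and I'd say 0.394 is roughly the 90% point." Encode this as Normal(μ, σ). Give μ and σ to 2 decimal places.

μ = 0.25, σ = 0.11

For Normal(μ,σ), the p-quantile is μ + z_p·σ. Here z_{0.05} = -1.645, z_{0.9} = 1.282.
So 0.0622 = μ − 1.645σ and 0.394 = μ + 1.282σ.
Subtracting: σ = (0.394 − 0.0622)/(1.282 − (-1.645)) = 0.11.
Then μ = 0.0622 − (-1.645)·0.11 = 0.25.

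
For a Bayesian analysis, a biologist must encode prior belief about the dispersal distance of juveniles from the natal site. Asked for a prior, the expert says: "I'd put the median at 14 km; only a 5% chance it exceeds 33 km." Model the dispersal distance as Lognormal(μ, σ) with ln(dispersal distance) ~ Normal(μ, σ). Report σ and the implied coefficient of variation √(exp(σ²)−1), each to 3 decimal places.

If T ~ Lognormal(μ,σ) then ln T ~ Normal(μ,σ), so the p-quantile of ln T is μ + z_p·σ.
ln(14) = 2.639 and ln(33) = 3.497; z_{0.5} = 0, z_{0.95} = 1.645.
σ = (3.497 − 2.639)/(1.645 − (0)) = 0.521.
μ = 2.639 − (0)·0.521 = 2.639.
CV = √(exp(σ²)−1) = √(exp(0.2717)−1) = 0.559.

σ ≈ 0.521, CV ≈ 0.559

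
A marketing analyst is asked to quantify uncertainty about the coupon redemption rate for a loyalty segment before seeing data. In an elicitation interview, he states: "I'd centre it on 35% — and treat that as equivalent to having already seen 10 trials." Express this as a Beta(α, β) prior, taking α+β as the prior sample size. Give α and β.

Under the effective-sample-size interpretation, Beta(α, β) has prior mean α/(α+β) and prior sample size α+β.
So α+β = 10 and α/(α+β) = 0.35, giving α = 0.35·10 = 3.5 and β = 10 − 3.5 = 6.5.

α = 3.5, β = 6.5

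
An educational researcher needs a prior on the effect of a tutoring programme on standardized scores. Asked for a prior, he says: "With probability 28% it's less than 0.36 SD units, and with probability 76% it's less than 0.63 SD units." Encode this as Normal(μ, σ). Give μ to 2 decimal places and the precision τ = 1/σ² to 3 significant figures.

The p-quantile of Normal(μ,σ) is μ + z_p·σ, with z_{0.28} = -0.5828 and z_{0.76} = 0.7063.
Eliminate σ: μ = (z₂·x₁ − z₁·x₂)/(z₂ − z₁) = (0.7063·0.36 − (-0.5828)·0.63)/1.289 = 0.48.
Then σ = (x₂ − x₁)/(z₂ − z₁) = (0.63 − 0.36)/1.289 = 0.21.
Precision τ = 1/σ² = 1/0.2094² = 22.8.

μ = 0.48, τ = 22.8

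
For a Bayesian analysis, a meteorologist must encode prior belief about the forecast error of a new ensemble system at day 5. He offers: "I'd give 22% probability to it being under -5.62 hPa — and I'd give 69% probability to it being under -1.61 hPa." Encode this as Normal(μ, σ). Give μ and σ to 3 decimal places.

μ = -3.178, σ = 3.162

The p-quantile of Normal(μ,σ) is μ + z_p·σ, with z_{0.22} = -0.7722 and z_{0.69} = 0.4959.
Eliminate σ: μ = (z₂·x₁ − z₁·x₂)/(z₂ − z₁) = (0.4959·-5.62 − (-0.7722)·-1.61)/1.268 = -3.178.
Then σ = (x₂ − x₁)/(z₂ − z₁) = (-1.61 − -5.62)/1.268 = 3.162.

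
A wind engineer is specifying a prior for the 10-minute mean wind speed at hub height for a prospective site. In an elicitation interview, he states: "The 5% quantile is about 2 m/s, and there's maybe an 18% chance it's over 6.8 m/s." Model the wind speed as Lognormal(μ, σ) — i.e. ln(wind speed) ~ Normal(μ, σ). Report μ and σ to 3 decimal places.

μ ≈ 1.479, σ ≈ 0.478

If T ~ Lognormal(μ,σ) then ln T ~ Normal(μ,σ), so the p-quantile of ln T is μ + z_p·σ.
ln(2) = 0.6931 and ln(6.8) = 1.917; z_{0.05} = -1.645, z_{0.82} = 0.9154.
σ = (1.917 − 0.6931)/(0.9154 − (-1.645)) = 0.478.
μ = 0.6931 − (-1.645)·0.478 = 1.479.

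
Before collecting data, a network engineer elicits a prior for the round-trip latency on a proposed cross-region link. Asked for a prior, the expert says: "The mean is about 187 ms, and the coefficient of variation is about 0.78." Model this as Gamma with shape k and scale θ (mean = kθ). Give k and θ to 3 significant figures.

k ≈ 1.64, θ ≈ 114

For Gamma(k, scale θ): mean = kθ, variance = kθ², so CV = 1/√k.
CV = 0.78, hence k = 1/CV² = 1.64.
Then θ = mean/k = 187/1.64 = 114.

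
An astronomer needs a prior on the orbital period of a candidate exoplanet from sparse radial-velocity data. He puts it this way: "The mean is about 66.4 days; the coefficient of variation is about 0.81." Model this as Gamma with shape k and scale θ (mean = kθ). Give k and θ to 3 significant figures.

k ≈ 1.52, θ ≈ 43.6

For Gamma(k, scale θ): mean = kθ, variance = kθ², so CV = 1/√k.
CV = 0.81, hence k = 1/CV² = 1.52.
Then θ = mean/k = 66.4/1.52 = 43.6.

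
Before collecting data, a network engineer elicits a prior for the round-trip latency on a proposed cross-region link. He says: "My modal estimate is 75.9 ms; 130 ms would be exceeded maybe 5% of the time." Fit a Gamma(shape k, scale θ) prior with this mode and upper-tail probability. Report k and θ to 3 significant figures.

Gamma(k,θ) with k>1 has mode (k−1)θ, so θ = 75.9/(k−1).
Need P(X < 130) = 0.95 with θ tied to k this way. Start at k = 2, θ = 75.9: P(X<130) ≈ 0.511.
Too low — raise k to concentrate. Iterating converges to k ≈ 10.6.
Then θ = 75.9/(10.6−1) ≈ 7.87.

k ≈ 10.6, θ ≈ 7.87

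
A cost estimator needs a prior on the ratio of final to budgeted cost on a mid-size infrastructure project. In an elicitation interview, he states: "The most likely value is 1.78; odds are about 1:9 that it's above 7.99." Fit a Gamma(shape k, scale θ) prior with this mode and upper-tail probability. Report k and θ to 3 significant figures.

k ≈ 1.8, θ ≈ 2.23

Gamma(k,θ) with k>1 has mode (k−1)θ, so θ = 1.78/(k−1).
Need P(X < 7.99) = 0.9 with θ tied to k this way. Start at k = 2, θ = 1.78: P(X<7.99) ≈ 0.938.
Too high — lower k to spread out. Iterating converges to k ≈ 1.8.
Then θ = 1.78/(1.8−1) ≈ 2.23.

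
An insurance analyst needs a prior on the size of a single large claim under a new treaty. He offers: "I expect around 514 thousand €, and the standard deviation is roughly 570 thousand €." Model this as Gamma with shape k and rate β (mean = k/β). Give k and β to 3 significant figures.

For Gamma(k, rate β): mean = k/β, variance = k/β², so CV = 1/√k.
CV = SD/mean = 570/514 = 1.109, hence k = 1/CV² = 0.813.
Then β = k/mean = 0.813/514 = 0.00158.

k ≈ 0.813, β ≈ 0.00158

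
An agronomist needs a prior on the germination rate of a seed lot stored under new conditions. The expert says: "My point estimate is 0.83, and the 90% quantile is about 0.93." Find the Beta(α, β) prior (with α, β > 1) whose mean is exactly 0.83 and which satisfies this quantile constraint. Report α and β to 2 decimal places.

With mean 0.83 fixed, write α = 0.83s, β = 0.17s where s = α+β.
Need P(θ < 0.93) = 0.9 under Beta(0.83s, 0.17s). Normal approximation: (q−m)/√(m(1−m)/s) ≈ z_{0.9} = 1.28, so s ≈ 0.83·0.17·(1.28)²/(0.93−0.83)² = 23.2.
At s = 23.2: P(θ<0.93) ≈ 0.930. Adjusting to match 0.9 gives s ≈ 18.46.
So α = 0.83·18.46 ≈ 15.32, β = 0.17·18.46 ≈ 3.14.

α ≈ 15.32, β ≈ 3.14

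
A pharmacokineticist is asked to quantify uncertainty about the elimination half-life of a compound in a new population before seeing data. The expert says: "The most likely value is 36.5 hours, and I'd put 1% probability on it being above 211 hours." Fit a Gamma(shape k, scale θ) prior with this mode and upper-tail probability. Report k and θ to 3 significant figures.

k ≈ 2.22, θ ≈ 30

Gamma(k,θ) with k>1 has mode (k−1)θ, so θ = 36.5/(k−1).
Need P(X < 211) = 0.99 with θ tied to k this way. Start at k = 2, θ = 36.5: P(X<211) ≈ 0.979.
Too low — raise k to concentrate. Iterating converges to k ≈ 2.22.
Then θ = 36.5/(2.22−1) ≈ 30.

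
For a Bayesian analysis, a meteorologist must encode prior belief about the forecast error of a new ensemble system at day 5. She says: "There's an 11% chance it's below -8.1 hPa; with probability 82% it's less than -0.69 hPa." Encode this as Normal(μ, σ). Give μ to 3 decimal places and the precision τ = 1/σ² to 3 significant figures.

The p-quantile of Normal(μ,σ) is μ + z_p·σ, with z_{0.11} = -1.227 and z_{0.82} = 0.9154.
Eliminate σ: μ = (z₂·x₁ − z₁·x₂)/(z₂ − z₁) = (0.9154·-8.1 − (-1.227)·-0.69)/2.142 = -3.857.
Then σ = (x₂ − x₁)/(z₂ − z₁) = (-0.69 − -8.1)/2.142 = 3.460.
Precision τ = 1/σ² = 1/3.46² = 0.0836.

μ = -3.857, τ = 0.0836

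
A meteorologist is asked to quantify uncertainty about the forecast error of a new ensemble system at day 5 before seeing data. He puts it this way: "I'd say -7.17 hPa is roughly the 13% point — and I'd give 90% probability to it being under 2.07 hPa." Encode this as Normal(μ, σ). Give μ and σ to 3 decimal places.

μ = -2.848, σ = 3.837

The p-quantile of Normal(μ,σ) is μ + z_p·σ, with z_{0.13} = -1.126 and z_{0.9} = 1.282.
Eliminate σ: μ = (z₂·x₁ − z₁·x₂)/(z₂ − z₁) = (1.282·-7.17 − (-1.126)·2.07)/2.408 = -2.848.
Then σ = (x₂ − x₁)/(z₂ − z₁) = (2.07 − -7.17)/2.408 = 3.837.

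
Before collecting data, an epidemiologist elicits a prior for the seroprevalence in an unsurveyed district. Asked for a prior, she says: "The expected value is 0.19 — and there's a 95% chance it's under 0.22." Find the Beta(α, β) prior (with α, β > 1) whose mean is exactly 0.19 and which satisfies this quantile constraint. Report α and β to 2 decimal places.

α ≈ 92.05, β ≈ 392.44

With mean 0.19 fixed, write α = 0.19s, β = 0.81s where s = α+β.
Need P(θ < 0.22) = 0.95 under Beta(0.19s, 0.81s). Normal approximation: (q−m)/√(m(1−m)/s) ≈ z_{0.95} = 1.64, so s ≈ 0.19·0.81·(1.64)²/(0.22−0.19)² = 462.6.
At s = 462.6: P(θ<0.22) ≈ 0.946. Adjusting to match 0.95 gives s ≈ 484.50.
So α = 0.19·484.50 ≈ 92.05, β = 0.81·484.50 ≈ 392.44.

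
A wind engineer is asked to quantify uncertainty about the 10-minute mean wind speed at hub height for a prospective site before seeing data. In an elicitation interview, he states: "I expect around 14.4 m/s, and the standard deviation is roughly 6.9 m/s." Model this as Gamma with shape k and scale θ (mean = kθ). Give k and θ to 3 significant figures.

k ≈ 4.36, θ ≈ 3.31

For Gamma(k, scale θ): mean = kθ, variance = kθ², so CV = 1/√k.
CV = SD/mean = 6.9/14.4 = 0.4792, hence k = 1/CV² = 4.36.
Then θ = mean/k = 14.4/4.36 = 3.31.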